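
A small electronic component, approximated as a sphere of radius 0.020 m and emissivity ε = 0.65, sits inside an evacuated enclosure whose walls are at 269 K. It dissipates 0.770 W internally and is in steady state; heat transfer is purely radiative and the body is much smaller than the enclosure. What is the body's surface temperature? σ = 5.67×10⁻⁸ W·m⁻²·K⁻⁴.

For a small grey body in a large enclosure, net radiated power = εσA(T⁴ − T_w⁴).
Steady state: P = εσA(T⁴ − T_w⁴) with A = 4πr² = 0.005027 m².
T⁴ = P/(εσA) + T_w⁴ = 0.770/(0.65·5.67×10⁻⁸·0.005027) + (269)⁴
    = 4.156×10⁹ + 5.236×10⁹ = 9.393×10⁹ K⁴.

T ≈ 311 K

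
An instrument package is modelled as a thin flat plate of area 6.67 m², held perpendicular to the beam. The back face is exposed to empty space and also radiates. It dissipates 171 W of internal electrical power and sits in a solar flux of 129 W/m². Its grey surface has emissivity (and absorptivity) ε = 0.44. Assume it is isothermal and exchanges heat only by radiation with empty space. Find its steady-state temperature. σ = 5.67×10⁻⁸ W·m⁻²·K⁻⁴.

At steady state, absorbed solar power + internal power = radiated power.
Absorbed: α·S·A_cross = 0.44·129·6.670 = 378.6 W (cross-section A).
Total input = 378.6 + 171 = 549.6 W.
Radiated: εσ·A_surf·T⁴ with A_surf = 2A = 13.34 m².
T⁴ = 549.6/(0.44·5.67×10⁻⁸·13.34) = 1.651×10⁹ K⁴.

T ≈ 202 K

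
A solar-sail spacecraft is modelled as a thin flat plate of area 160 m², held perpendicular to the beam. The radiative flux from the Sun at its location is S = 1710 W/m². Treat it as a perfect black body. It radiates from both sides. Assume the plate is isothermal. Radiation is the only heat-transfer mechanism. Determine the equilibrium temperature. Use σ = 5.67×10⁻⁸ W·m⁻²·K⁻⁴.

T ≈ 350 K

At equilibrium, absorbed power = emitted power.
Absorbing cross-section = A = 160.0 m²; emitting surface = 2A = 320.0 m² (ratio 2).
S·A_cross = εσ·A_surf·T⁴  ⇒  T⁴ = S/(2σ).
T⁴ = 1.00·1710/(2·5.67×10⁻⁸) = 1.508×10¹⁰ K⁴.
T = (1.508×10¹⁰)^(1/4).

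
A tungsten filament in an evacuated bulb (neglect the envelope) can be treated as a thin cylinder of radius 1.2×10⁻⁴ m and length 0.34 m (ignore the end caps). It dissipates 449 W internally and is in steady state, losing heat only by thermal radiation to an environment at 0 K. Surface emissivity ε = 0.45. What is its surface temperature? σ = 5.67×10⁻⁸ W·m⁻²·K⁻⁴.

T ≈ 2880 K

Steady state: internal power = radiated power, P = εσA T⁴.
Radiating area A = 2πrL = 2.564×10⁻⁴ m².
T⁴ = P/(εσA) = 449/(0.45·5.67×10⁻⁸·2.564×10⁻⁴) = 6.865×10¹³ K⁴.
T = (6.865×10¹³)^(1/4).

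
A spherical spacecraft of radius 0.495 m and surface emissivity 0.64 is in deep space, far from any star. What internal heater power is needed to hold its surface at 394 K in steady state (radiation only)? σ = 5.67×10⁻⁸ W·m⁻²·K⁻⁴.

P ≈ 2690 W

P = εσ·4πr²·T⁴.
4πr² = 3.079 m²; T⁴ = 2.410×10¹⁰ K⁴.
P = 0.64·5.67×10⁻⁸·3.079·2.410×10¹⁰.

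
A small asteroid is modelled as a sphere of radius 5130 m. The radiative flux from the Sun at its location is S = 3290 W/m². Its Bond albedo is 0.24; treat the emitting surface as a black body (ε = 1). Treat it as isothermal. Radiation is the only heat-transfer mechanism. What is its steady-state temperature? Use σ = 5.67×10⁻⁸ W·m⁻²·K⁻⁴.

T ≈ 324 K

At equilibrium, absorbed power = emitted power.
Absorbing cross-section = πr² = 8.268×10⁷ m²; emitting surface = 4πr² = 3.307×10⁸ m² (ratio 4).
(1−a)S·A_cross = εσ·A_surf·T⁴  ⇒  T⁴ = (1−a)S/(4σ).
T⁴ = 0.760·3290/(4·5.67×10⁻⁸) = 1.102×10¹⁰ K⁴.
T = (1.102×10¹⁰)^(1/4).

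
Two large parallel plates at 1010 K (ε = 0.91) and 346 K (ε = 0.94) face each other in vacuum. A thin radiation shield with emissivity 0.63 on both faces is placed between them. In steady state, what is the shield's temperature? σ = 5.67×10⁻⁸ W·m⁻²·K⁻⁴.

In steady state the net flux on the hot side equals that on the cold side.
σ(T₁⁴−T_s⁴)/D₁ = σ(T_s⁴−T₂⁴)/D₂, with D₁ = 1/ε₁+1/ε_s−1 = 1.686, D₂ = 1/ε_s+1/ε₂−1 = 1.651.
Solve for T_s⁴: T_s⁴ = (D₂·T₁⁴ + D₁·T₂⁴)/(D₁+D₂) = 5.221×10¹¹ K⁴.

T_s ≈ 850 K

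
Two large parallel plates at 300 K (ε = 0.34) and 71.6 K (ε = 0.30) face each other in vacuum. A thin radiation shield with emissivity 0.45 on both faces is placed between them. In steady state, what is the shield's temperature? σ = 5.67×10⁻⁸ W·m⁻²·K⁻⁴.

T_s ≈ 255 K

In steady state the net flux on the hot side equals that on the cold side.
σ(T₁⁴−T_s⁴)/D₁ = σ(T_s⁴−T₂⁴)/D₂, with D₁ = 1/ε₁+1/ε_s−1 = 4.163, D₂ = 1/ε_s+1/ε₂−1 = 4.556.
Solve for T_s⁴: T_s⁴ = (D₂·T₁⁴ + D₁·T₂⁴)/(D₁+D₂) = 4.245×10⁹ K⁴.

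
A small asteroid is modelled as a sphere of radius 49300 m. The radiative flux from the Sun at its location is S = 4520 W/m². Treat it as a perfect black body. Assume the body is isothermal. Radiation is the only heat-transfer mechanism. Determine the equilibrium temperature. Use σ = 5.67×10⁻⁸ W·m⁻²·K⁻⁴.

At equilibrium, absorbed power = emitted power.
Absorbing cross-section = πr² = 7.636×10⁹ m²; emitting surface = 4πr² = 3.054×10¹⁰ m² (ratio 4).
S·A_cross = εσ·A_surf·T⁴  ⇒  T⁴ = S/(4σ).
T⁴ = 1.00·4520/(4·5.67×10⁻⁸) = 1.993×10¹⁰ K⁴.
T = (1.993×10¹⁰)^(1/4).

T ≈ 376 K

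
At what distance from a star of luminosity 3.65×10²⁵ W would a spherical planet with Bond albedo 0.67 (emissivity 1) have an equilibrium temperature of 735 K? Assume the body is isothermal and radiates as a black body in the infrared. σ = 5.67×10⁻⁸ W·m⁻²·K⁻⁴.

For an isothermal black-emitting sphere, (1−a)S·πr² = σ·4πr²·T⁴ ⇒ S = 4σT⁴/(1−a).
S = 4·5.67×10⁻⁸·(735)⁴/0.330 = 2.006×10⁵ W/m².
Flux falls as S = L/(4πd²), so d = √(L/(4πS)) = √(3.65×10²⁵/(4π·2.006×10⁵)).

d ≈ 3.81×10⁹ m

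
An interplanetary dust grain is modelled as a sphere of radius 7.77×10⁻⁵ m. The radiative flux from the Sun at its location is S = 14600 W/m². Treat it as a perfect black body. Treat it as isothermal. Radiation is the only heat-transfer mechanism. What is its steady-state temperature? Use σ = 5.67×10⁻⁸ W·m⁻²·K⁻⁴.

At equilibrium, absorbed power = emitted power.
Absorbing cross-section = πr² = 1.897×10⁻⁸ m²; emitting surface = 4πr² = 7.587×10⁻⁸ m² (ratio 4).
S·A_cross = εσ·A_surf·T⁴  ⇒  T⁴ = S/(4σ).
T⁴ = 1.00·14600/(4·5.67×10⁻⁸) = 6.437×10¹⁰ K⁴.
T = (6.437×10¹⁰)^(1/4).

T ≈ 504 K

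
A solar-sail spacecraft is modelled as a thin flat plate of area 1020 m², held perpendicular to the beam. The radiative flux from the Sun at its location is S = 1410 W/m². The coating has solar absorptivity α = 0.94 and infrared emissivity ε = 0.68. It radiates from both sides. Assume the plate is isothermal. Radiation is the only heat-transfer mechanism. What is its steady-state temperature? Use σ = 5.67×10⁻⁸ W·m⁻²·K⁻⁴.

T ≈ 362 K

At equilibrium, absorbed power = emitted power.
Absorbing cross-section = A = 1020 m²; emitting surface = 2A = 2040 m² (ratio 2).
αS·A_cross = εσ·A_surf·T⁴  ⇒  T⁴ = αS/(ε·2σ).
T⁴ = 0.940·1410/(0.68·2·5.67×10⁻⁸) = 1.719×10¹⁰ K⁴.
T = (1.719×10¹⁰)^(1/4).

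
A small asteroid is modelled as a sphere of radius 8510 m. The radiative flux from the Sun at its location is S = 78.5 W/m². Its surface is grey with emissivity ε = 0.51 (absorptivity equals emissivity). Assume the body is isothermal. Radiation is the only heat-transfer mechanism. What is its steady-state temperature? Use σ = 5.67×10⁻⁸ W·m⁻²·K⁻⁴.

T ≈ 136 K

At equilibrium, absorbed power = emitted power.
Absorbing cross-section = πr² = 2.275×10⁸ m²; emitting surface = 4πr² = 9.101×10⁸ m² (ratio 4).
εS·A_cross = εσ·A_surf·T⁴  ⇒  T⁴ = S/(4σ)   (ε cancels).
T⁴ = 78.5/(4·5.67×10⁻⁸) = 3.461×10⁸ K⁴.
T = (3.461×10⁸)^(1/4).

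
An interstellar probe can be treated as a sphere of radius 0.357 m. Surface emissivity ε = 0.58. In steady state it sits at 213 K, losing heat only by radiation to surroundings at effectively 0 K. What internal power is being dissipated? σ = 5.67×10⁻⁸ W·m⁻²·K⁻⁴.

P ≈ 108 W

Steady state: P = εσA T⁴.
A = 4πr² = 1.602 m²; T⁴ = (213)⁴ = 2.058×10⁹ K⁴.
P = 0.58 × 5.67×10⁻⁸ × 1.602 × 2.058×10⁹.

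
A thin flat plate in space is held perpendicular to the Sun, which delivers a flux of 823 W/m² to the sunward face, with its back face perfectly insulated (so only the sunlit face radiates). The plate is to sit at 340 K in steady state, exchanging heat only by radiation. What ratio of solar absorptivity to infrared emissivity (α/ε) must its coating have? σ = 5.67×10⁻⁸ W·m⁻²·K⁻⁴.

Balance: αS·A = εσ·1A·T⁴ ⇒ α/ε = σT⁴/S.
α/ε = 5.67×10⁻⁸·(340)⁴/823 = 5.67×10⁻⁸·1.336×10¹⁰/823.

α/ε ≈ 0.921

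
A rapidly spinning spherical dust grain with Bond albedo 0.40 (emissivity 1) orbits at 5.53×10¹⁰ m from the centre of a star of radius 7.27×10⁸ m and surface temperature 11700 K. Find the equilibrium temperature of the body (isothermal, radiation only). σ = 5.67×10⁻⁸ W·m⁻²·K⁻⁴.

The star's surface emits σT_*⁴; at distance d the flux is S = σT_*⁴(R_*/d)².
S = 5.67×10⁻⁸·(11700)⁴·(7.27×10⁸/5.53×10¹⁰)² = 1.836×10⁵ W/m².
For an isothermal sphere T⁴ = (1−a)S/(4σ) = 4.858×10¹¹ K⁴.

T ≈ 835 K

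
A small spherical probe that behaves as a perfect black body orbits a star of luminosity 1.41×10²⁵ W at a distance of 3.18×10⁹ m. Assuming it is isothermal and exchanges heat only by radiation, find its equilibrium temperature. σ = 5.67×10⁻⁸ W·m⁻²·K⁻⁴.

First find the stellar flux at distance d: S = L/(4πd²) = 1.41×10²⁵/(4π·(3.18×10⁹)²) = 1.110×10⁵ W/m².
For an isothermal sphere, absorbed (1−a)S·πr² = emitted σ·4πr²·T⁴, so T⁴ = (1−a)S/(4σ).
T⁴ = 1.00·1.110×10⁵/(4·5.67×10⁻⁸) = 4.892×10¹¹ K⁴.

T ≈ 836 K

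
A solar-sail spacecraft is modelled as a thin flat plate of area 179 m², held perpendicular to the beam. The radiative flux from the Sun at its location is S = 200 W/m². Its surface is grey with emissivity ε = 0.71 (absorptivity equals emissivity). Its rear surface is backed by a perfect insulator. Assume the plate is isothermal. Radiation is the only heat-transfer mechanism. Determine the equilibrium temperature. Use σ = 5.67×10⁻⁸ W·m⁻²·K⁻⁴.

At equilibrium, absorbed power = emitted power.
Absorbing cross-section = A = 179.0 m²; emitting surface = A = 179.0 m² (ratio 1).
εS·A_cross = εσ·A_surf·T⁴  ⇒  T⁴ = S/(1σ)   (ε cancels).
T⁴ = 200/(1·5.67×10⁻⁸) = 3.527×10⁹ K⁴.
T = (3.527×10⁹)^(1/4).

T ≈ 244 K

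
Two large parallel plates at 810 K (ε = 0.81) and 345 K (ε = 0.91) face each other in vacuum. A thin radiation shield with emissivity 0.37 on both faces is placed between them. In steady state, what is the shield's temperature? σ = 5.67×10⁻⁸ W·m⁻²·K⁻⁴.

T_s ≈ 683 K

In steady state the net flux on the hot side equals that on the cold side.
σ(T₁⁴−T_s⁴)/D₁ = σ(T_s⁴−T₂⁴)/D₂, with D₁ = 1/ε₁+1/ε_s−1 = 2.937, D₂ = 1/ε_s+1/ε₂−1 = 2.802.
Solve for T_s⁴: T_s⁴ = (D₂·T₁⁴ + D₁·T₂⁴)/(D₁+D₂) = 2.174×10¹¹ K⁴.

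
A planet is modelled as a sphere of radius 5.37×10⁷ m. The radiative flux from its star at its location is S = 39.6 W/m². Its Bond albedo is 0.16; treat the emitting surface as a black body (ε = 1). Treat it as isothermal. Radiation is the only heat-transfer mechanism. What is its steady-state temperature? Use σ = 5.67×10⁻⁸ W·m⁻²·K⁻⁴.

At equilibrium, absorbed power = emitted power.
Absorbing cross-section = πr² = 9.059×10¹⁵ m²; emitting surface = 4πr² = 3.624×10¹⁶ m² (ratio 4).
(1−a)S·A_cross = εσ·A_surf·T⁴  ⇒  T⁴ = (1−a)S/(4σ).
T⁴ = 0.840·39.6/(4·5.67×10⁻⁸) = 1.467×10⁸ K⁴.
T = (1.467×10⁸)^(1/4).

T ≈ 110 K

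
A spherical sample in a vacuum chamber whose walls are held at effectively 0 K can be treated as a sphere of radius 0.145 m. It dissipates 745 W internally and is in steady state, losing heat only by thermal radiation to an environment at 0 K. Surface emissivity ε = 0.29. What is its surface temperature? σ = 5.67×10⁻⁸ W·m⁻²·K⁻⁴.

Steady state: internal power = radiated power, P = εσA T⁴.
Radiating area A = 4πr² = 0.2642 m².
T⁴ = P/(εσA) = 745/(0.29·5.67×10⁻⁸·0.2642) = 1.715×10¹¹ K⁴.
T = (1.715×10¹¹)^(1/4).

T ≈ 644 K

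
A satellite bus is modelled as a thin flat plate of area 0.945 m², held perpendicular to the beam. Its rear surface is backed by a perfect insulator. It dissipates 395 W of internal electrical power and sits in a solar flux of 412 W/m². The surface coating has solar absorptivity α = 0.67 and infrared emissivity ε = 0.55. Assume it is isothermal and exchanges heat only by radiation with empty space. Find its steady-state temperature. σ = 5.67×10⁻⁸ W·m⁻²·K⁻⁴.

At steady state, absorbed solar power + internal power = radiated power.
Absorbed: α·S·A_cross = 0.67·412·0.9450 = 260.9 W (cross-section A).
Total input = 260.9 + 395 = 655.9 W.
Radiated: εσ·A_surf·T⁴ with A_surf = A = 0.9450 m².
T⁴ = 655.9/(0.55·5.67×10⁻⁸·0.9450) = 2.226×10¹⁰ K⁴.

T ≈ 386 K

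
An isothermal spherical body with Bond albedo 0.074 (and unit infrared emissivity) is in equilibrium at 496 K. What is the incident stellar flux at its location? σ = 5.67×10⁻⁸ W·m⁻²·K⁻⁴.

S ≈ 14800 W/m²

(1−a)S·πr² = σ·4πr²·T⁴ ⇒ S = 4σT⁴/(1−a).
S = 4·5.67×10⁻⁸·6.052×10¹⁰/0.926.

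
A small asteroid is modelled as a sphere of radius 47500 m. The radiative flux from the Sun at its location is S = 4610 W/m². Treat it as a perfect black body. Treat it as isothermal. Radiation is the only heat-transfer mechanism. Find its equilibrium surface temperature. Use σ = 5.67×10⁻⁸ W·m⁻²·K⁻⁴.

At equilibrium, absorbed power = emitted power.
Absorbing cross-section = πr² = 7.088×10⁹ m²; emitting surface = 4πr² = 2.835×10¹⁰ m² (ratio 4).
S·A_cross = εσ·A_surf·T⁴  ⇒  T⁴ = S/(4σ).
T⁴ = 1.00·4610/(4·5.67×10⁻⁸) = 2.033×10¹⁰ K⁴.
T = (2.033×10¹⁰)^(1/4).

T ≈ 378 K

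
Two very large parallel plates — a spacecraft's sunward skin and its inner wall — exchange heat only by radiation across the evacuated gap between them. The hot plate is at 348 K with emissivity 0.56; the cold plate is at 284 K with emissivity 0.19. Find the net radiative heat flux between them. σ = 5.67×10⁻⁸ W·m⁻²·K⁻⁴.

For two infinite grey parallel plates, q = σ(T₁⁴ − T₂⁴)/(1/ε₁ + 1/ε₂ − 1).
T₁⁴ − T₂⁴ = 1.467×10¹⁰ − 6.505×10⁹ = 8.161×10⁹ K⁴.
1/ε₁ + 1/ε₂ − 1 = 1.786 + 5.263 − 1 = 6.049.
q = 5.67×10⁻⁸ × 8.161×10⁹ / 6.049.

q ≈ 76.5 W/m²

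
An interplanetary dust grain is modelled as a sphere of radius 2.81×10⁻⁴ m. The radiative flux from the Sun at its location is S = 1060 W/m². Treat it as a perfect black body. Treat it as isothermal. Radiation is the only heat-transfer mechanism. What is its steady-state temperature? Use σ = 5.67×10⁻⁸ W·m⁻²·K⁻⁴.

T ≈ 261 K

At equilibrium, absorbed power = emitted power.
Absorbing cross-section = πr² = 2.481×10⁻⁷ m²; emitting surface = 4πr² = 9.923×10⁻⁷ m² (ratio 4).
S·A_cross = εσ·A_surf·T⁴  ⇒  T⁴ = S/(4σ).
T⁴ = 1.00·1060/(4·5.67×10⁻⁸) = 4.674×10⁹ K⁴.
T = (4.674×10⁹)^(1/4).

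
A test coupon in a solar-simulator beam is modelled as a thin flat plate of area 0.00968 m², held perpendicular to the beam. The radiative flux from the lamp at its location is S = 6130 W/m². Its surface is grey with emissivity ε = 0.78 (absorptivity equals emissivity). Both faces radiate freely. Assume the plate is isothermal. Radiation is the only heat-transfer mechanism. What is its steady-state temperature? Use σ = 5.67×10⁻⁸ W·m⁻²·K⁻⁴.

At equilibrium, absorbed power = emitted power.
Absorbing cross-section = A = 0.009680 m²; emitting surface = 2A = 0.01936 m² (ratio 2).
εS·A_cross = εσ·A_surf·T⁴  ⇒  T⁴ = S/(2σ)   (ε cancels).
T⁴ = 6130/(2·5.67×10⁻⁸) = 5.406×10¹⁰ K⁴.
T = (5.406×10¹⁰)^(1/4).

T ≈ 482 K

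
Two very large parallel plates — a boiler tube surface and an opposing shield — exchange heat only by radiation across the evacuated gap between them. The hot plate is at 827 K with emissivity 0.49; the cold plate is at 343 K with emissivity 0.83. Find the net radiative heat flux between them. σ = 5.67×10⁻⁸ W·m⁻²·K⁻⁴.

q ≈ 11500 W/m²

For two infinite grey parallel plates, q = σ(T₁⁴ − T₂⁴)/(1/ε₁ + 1/ε₂ − 1).
T₁⁴ − T₂⁴ = 4.678×10¹¹ − 1.384×10¹⁰ = 4.539×10¹¹ K⁴.
1/ε₁ + 1/ε₂ − 1 = 2.041 + 1.205 − 1 = 2.246.
q = 5.67×10⁻⁸ × 4.539×10¹¹ / 2.246.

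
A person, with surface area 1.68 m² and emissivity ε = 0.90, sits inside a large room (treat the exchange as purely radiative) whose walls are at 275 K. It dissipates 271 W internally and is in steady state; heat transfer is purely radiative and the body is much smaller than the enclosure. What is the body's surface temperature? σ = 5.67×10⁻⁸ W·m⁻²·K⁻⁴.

For a small grey body in a large enclosure, net radiated power = εσA(T⁴ − T_w⁴).
Steady state: P = εσA(T⁴ − T_w⁴) with A = 1.68 m².
T⁴ = P/(εσA) + T_w⁴ = 271/(0.90·5.67×10⁻⁸·1.680) + (275)⁴
    = 3.161×10⁹ + 5.719×10⁹ = 8.880×10⁹ K⁴.

T ≈ 307 K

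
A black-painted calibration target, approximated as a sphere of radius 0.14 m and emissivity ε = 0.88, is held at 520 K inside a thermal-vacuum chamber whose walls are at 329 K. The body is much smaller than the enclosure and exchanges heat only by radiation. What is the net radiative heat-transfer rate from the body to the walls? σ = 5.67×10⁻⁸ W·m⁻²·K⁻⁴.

For a small grey body in a large enclosure: P_net = εσA(T_body⁴ − T_wall⁴).
A = 4πr² = 0.2463 m²; T_body⁴ − T_wall⁴ = 7.312×10¹⁰ − 1.172×10¹⁰ = 6.140×10¹⁰ K⁴.
|P_net| = 0.88·5.67×10⁻⁸·0.2463·6.140×10¹⁰.

P_net ≈ 755 W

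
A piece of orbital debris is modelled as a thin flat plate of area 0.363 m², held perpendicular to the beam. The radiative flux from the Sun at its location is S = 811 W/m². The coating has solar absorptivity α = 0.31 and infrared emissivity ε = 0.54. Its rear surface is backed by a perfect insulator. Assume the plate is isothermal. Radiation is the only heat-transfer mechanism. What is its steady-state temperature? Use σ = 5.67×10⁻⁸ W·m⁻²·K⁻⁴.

T ≈ 301 K

At equilibrium, absorbed power = emitted power.
Absorbing cross-section = A = 0.3630 m²; emitting surface = A = 0.3630 m² (ratio 1).
αS·A_cross = εσ·A_surf·T⁴  ⇒  T⁴ = αS/(ε·1σ).
T⁴ = 0.310·811/(0.54·1·5.67×10⁻⁸) = 8.211×10⁹ K⁴.
T = (8.211×10⁹)^(1/4).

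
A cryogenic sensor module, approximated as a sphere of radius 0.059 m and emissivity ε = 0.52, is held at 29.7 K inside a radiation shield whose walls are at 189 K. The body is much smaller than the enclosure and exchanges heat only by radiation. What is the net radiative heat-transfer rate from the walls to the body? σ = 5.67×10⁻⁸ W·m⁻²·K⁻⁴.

For a small grey body in a large enclosure: P_net = εσA(T_body⁴ − T_wall⁴).
A = 4πr² = 0.04374 m²; T_body⁴ − T_wall⁴ = 7.781×10⁵ − 1.276×10⁹ = -1.275×10⁹ K⁴.
|P_net| = 0.52·5.67×10⁻⁸·0.04374·1.275×10⁹.

P_net ≈ 1.64 W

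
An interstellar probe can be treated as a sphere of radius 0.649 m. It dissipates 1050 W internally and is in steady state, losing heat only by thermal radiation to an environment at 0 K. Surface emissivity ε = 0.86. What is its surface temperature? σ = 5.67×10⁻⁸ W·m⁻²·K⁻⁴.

Steady state: internal power = radiated power, P = εσA T⁴.
Radiating area A = 4πr² = 5.293 m².
T⁴ = P/(εσA) = 1050/(0.86·5.67×10⁻⁸·5.293) = 4.068×10⁹ K⁴.
T = (4.068×10⁹)^(1/4).

T ≈ 253 K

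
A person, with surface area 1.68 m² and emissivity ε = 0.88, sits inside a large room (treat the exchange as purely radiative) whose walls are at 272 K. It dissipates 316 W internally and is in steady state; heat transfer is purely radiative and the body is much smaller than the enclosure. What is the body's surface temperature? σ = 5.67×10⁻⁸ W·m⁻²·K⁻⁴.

T ≈ 310 K

For a small grey body in a large enclosure, net radiated power = εσA(T⁴ − T_w⁴).
Steady state: P = εσA(T⁴ − T_w⁴) with A = 1.68 m².
T⁴ = P/(εσA) + T_w⁴ = 316/(0.88·5.67×10⁻⁸·1.680) + (272)⁴
    = 3.770×10⁹ + 5.474×10⁹ = 9.243×10⁹ K⁴.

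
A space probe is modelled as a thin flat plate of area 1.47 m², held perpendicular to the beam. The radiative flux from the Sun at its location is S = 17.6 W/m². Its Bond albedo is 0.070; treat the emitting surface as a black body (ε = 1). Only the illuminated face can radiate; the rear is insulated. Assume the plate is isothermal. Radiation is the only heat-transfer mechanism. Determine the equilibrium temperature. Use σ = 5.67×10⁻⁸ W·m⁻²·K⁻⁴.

At equilibrium, absorbed power = emitted power.
Absorbing cross-section = A = 1.470 m²; emitting surface = A = 1.470 m² (ratio 1).
(1−a)S·A_cross = εσ·A_surf·T⁴  ⇒  T⁴ = (1−a)S/(1σ).
T⁴ = 0.930·17.6/(1·5.67×10⁻⁸) = 2.887×10⁸ K⁴.
T = (2.887×10⁸)^(1/4).

T ≈ 130 K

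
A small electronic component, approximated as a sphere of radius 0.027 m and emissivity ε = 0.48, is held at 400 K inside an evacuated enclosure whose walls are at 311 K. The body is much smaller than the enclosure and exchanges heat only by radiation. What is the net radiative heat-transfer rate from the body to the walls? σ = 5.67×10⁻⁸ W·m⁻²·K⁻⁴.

For a small grey body in a large enclosure: P_net = εσA(T_body⁴ − T_wall⁴).
A = 4πr² = 0.009161 m²; T_body⁴ − T_wall⁴ = 2.560×10¹⁰ − 9.355×10⁹ = 1.625×10¹⁰ K⁴.
|P_net| = 0.48·5.67×10⁻⁸·0.009161·1.625×10¹⁰.

P_net ≈ 4.05 W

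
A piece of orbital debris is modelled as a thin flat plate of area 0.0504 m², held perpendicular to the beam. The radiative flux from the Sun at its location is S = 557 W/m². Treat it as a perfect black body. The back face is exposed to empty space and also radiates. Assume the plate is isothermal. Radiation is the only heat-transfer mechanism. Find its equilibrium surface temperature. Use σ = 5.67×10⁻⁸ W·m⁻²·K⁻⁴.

At equilibrium, absorbed power = emitted power.
Absorbing cross-section = A = 0.05040 m²; emitting surface = 2A = 0.1008 m² (ratio 2).
S·A_cross = εσ·A_surf·T⁴  ⇒  T⁴ = S/(2σ).
T⁴ = 1.00·557/(2·5.67×10⁻⁸) = 4.912×10⁹ K⁴.
T = (4.912×10⁹)^(1/4).

T ≈ 265 K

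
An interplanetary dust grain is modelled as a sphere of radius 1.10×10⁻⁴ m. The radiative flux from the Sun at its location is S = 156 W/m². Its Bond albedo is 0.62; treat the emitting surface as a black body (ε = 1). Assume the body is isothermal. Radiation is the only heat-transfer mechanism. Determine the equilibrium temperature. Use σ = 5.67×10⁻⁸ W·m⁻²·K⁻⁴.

T ≈ 127 K

At equilibrium, absorbed power = emitted power.
Absorbing cross-section = πr² = 3.801×10⁻⁸ m²; emitting surface = 4πr² = 1.521×10⁻⁷ m² (ratio 4).
(1−a)S·A_cross = εσ·A_surf·T⁴  ⇒  T⁴ = (1−a)S/(4σ).
T⁴ = 0.380·156/(4·5.67×10⁻⁸) = 2.614×10⁸ K⁴.
T = (2.614×10⁸)^(1/4).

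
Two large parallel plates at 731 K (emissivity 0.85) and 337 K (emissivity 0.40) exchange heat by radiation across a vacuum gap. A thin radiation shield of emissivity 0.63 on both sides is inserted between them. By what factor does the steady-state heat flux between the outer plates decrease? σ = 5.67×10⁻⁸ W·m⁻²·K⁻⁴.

factor ≈ 1.81

Without shield: q₀ = σΔ(T⁴)/(1/ε₁+1/ε₂−1) with denominator 2.676.
With shield the two gaps are in series; the resistances add: (1/ε₁+1/ε_s−1)+(1/ε_s+1/ε₂−1) = 1.764+3.087 = 4.851.
Heat-flux ratio q₀/q = 4.851/2.676.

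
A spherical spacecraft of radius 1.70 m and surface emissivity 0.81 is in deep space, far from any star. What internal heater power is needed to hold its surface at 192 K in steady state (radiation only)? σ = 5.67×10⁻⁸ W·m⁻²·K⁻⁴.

P = εσ·4πr²·T⁴.
4πr² = 36.32 m²; T⁴ = 1.359×10⁹ K⁴.
P = 0.81·5.67×10⁻⁸·36.32·1.359×10⁹.

P ≈ 2270 W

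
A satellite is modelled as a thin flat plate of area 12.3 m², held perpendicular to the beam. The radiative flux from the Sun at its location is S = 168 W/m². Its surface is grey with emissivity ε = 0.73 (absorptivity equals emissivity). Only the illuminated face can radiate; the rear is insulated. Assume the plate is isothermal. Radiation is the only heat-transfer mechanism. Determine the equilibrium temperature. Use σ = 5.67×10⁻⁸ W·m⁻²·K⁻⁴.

At equilibrium, absorbed power = emitted power.
Absorbing cross-section = A = 12.30 m²; emitting surface = A = 12.30 m² (ratio 1).
εS·A_cross = εσ·A_surf·T⁴  ⇒  T⁴ = S/(1σ)   (ε cancels).
T⁴ = 168/(1·5.67×10⁻⁸) = 2.963×10⁹ K⁴.
T = (2.963×10⁹)^(1/4).

T ≈ 233 K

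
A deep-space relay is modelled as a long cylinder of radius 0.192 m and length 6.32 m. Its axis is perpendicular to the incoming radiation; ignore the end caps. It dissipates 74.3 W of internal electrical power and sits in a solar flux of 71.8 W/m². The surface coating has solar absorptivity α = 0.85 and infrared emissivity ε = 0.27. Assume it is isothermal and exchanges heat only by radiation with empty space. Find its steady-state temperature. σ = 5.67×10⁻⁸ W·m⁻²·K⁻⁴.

At steady state, absorbed solar power + internal power = radiated power.
Absorbed: α·S·A_cross = 0.85·71.8·2.427 = 148.1 W (cross-section 2rL).
Total input = 148.1 + 74.3 = 222.4 W.
Radiated: εσ·A_surf·T⁴ with A_surf = 2πrL = 7.624 m².
T⁴ = 222.4/(0.27·5.67×10⁻⁸·7.624) = 1.906×10⁹ K⁴.

T ≈ 209 K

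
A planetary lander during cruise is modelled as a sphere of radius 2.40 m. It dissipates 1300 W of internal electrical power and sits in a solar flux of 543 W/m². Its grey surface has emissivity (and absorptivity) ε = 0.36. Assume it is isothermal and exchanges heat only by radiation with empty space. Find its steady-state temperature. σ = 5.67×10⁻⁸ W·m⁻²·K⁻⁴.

At steady state, absorbed solar power + internal power = radiated power.
Absorbed: α·S·A_cross = 0.36·543·18.10 = 3537 W (cross-section πr²).
Total input = 3537 + 1300 = 4837 W.
Radiated: εσ·A_surf·T⁴ with A_surf = 4πr² = 72.38 m².
T⁴ = 4837/(0.36·5.67×10⁻⁸·72.38) = 3.274×10⁹ K⁴.

T ≈ 239 K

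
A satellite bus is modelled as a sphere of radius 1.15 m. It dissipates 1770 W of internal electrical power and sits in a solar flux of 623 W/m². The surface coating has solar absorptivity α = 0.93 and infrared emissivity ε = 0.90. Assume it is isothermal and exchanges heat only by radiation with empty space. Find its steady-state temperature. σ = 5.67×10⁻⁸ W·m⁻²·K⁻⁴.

T ≈ 265 K

At steady state, absorbed solar power + internal power = radiated power.
Absorbed: α·S·A_cross = 0.93·623·4.155 = 2407 W (cross-section πr²).
Total input = 2407 + 1770 = 4177 W.
Radiated: εσ·A_surf·T⁴ with A_surf = 4πr² = 16.62 m².
T⁴ = 4177/(0.90·5.67×10⁻⁸·16.62) = 4.926×10⁹ K⁴.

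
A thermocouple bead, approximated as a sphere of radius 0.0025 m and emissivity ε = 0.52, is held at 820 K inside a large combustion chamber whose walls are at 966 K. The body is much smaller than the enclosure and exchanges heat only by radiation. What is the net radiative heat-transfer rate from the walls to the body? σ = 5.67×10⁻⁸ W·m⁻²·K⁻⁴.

For a small grey body in a large enclosure: P_net = εσA(T_body⁴ − T_wall⁴).
A = 4πr² = 7.854×10⁻⁵ m²; T_body⁴ − T_wall⁴ = 4.521×10¹¹ − 8.708×10¹¹ = -4.187×10¹¹ K⁴.
|P_net| = 0.52·5.67×10⁻⁸·7.854×10⁻⁵·4.187×10¹¹.

P_net ≈ 0.969 W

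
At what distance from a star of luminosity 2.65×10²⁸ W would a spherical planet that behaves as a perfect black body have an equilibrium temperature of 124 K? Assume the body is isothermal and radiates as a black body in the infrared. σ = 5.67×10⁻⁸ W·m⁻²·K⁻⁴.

d ≈ 6.27×10¹² m

For an isothermal black-emitting sphere, (1−a)S·πr² = σ·4πr²·T⁴ ⇒ S = 4σT⁴/(1−a).
S = 4·5.67×10⁻⁸·(124)⁴/1.00 = 53.62 W/m².
Flux falls as S = L/(4πd²), so d = √(L/(4πS)) = √(2.65×10²⁸/(4π·53.62)).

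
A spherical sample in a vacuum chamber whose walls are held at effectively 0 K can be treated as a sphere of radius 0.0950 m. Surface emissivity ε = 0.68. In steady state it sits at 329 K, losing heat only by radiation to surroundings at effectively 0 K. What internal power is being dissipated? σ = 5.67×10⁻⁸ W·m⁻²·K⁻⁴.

P ≈ 51.2 W

Steady state: P = εσA T⁴.
A = 4πr² = 0.1134 m²; T⁴ = (329)⁴ = 1.172×10¹⁰ K⁴.
P = 0.68 × 5.67×10⁻⁸ × 0.1134 × 1.172×10¹⁰.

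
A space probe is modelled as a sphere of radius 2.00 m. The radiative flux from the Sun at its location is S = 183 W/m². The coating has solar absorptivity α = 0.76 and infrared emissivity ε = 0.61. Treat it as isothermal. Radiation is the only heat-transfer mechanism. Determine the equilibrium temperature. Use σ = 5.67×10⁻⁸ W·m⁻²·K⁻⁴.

At equilibrium, absorbed power = emitted power.
Absorbing cross-section = πr² = 12.57 m²; emitting surface = 4πr² = 50.27 m² (ratio 4).
αS·A_cross = εσ·A_surf·T⁴  ⇒  T⁴ = αS/(ε·4σ).
T⁴ = 0.760·183/(0.61·4·5.67×10⁻⁸) = 1.005×10⁹ K⁴.
T = (1.005×10⁹)^(1/4).

T ≈ 178 K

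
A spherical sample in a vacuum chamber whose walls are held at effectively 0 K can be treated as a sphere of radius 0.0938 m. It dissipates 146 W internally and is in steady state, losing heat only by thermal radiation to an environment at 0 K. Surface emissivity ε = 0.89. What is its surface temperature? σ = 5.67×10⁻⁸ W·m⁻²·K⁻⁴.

Steady state: internal power = radiated power, P = εσA T⁴.
Radiating area A = 4πr² = 0.1106 m².
T⁴ = P/(εσA) = 146/(0.89·5.67×10⁻⁸·0.1106) = 2.617×10¹⁰ K⁴.
T = (2.617×10¹⁰)^(1/4).

T ≈ 402 K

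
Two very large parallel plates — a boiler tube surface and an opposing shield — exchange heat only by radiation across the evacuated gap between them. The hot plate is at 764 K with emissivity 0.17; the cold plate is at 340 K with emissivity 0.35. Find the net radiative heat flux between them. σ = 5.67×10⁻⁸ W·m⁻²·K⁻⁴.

For two infinite grey parallel plates, q = σ(T₁⁴ − T₂⁴)/(1/ε₁ + 1/ε₂ − 1).
T₁⁴ − T₂⁴ = 3.407×10¹¹ − 1.336×10¹⁰ = 3.273×10¹¹ K⁴.
1/ε₁ + 1/ε₂ − 1 = 5.882 + 2.857 − 1 = 7.739.
q = 5.67×10⁻⁸ × 3.273×10¹¹ / 7.739.

q ≈ 2400 W/m²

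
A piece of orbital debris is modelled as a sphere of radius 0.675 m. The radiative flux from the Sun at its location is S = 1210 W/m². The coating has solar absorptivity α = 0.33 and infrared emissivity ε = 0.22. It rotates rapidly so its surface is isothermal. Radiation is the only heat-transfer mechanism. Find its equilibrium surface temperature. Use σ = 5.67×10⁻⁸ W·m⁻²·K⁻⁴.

T ≈ 299 K

At equilibrium, absorbed power = emitted power.
Absorbing cross-section = πr² = 1.431 m²; emitting surface = 4πr² = 5.726 m² (ratio 4).
αS·A_cross = εσ·A_surf·T⁴  ⇒  T⁴ = αS/(ε·4σ).
T⁴ = 0.330·1210/(0.22·4·5.67×10⁻⁸) = 8.003×10⁹ K⁴.
T = (8.003×10⁹)^(1/4).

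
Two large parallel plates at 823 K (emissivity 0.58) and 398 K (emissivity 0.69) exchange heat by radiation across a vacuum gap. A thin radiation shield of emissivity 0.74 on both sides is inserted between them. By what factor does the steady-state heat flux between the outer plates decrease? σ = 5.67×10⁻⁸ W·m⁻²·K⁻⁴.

factor ≈ 1.78

Without shield: q₀ = σΔ(T⁴)/(1/ε₁+1/ε₂−1) with denominator 2.173.
With shield the two gaps are in series; the resistances add: (1/ε₁+1/ε_s−1)+(1/ε_s+1/ε₂−1) = 2.075+1.801 = 3.876.
Heat-flux ratio q₀/q = 3.876/2.173.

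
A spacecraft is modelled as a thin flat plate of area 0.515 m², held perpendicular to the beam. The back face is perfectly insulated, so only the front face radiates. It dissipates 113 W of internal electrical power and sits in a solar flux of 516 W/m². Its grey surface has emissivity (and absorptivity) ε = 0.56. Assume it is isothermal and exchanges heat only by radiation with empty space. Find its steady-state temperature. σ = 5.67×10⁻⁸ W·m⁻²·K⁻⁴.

At steady state, absorbed solar power + internal power = radiated power.
Absorbed: α·S·A_cross = 0.56·516·0.5150 = 148.8 W (cross-section A).
Total input = 148.8 + 113 = 261.8 W.
Radiated: εσ·A_surf·T⁴ with A_surf = A = 0.5150 m².
T⁴ = 261.8/(0.56·5.67×10⁻⁸·0.5150) = 1.601×10¹⁰ K⁴.

T ≈ 356 K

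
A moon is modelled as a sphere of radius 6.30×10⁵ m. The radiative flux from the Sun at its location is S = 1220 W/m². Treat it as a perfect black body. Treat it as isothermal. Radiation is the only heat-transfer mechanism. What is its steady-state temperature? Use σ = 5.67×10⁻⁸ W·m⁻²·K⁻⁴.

At equilibrium, absorbed power = emitted power.
Absorbing cross-section = πr² = 1.247×10¹² m²; emitting surface = 4πr² = 4.988×10¹² m² (ratio 4).
S·A_cross = εσ·A_surf·T⁴  ⇒  T⁴ = S/(4σ).
T⁴ = 1.00·1220/(4·5.67×10⁻⁸) = 5.379×10⁹ K⁴.
T = (5.379×10⁹)^(1/4).

T ≈ 271 K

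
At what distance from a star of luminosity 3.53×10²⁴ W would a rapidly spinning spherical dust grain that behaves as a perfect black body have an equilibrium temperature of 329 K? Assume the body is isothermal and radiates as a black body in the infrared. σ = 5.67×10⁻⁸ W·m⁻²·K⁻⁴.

d ≈ 1.03×10¹⁰ m

For an isothermal black-emitting sphere, (1−a)S·πr² = σ·4πr²·T⁴ ⇒ S = 4σT⁴/(1−a).
S = 4·5.67×10⁻⁸·(329)⁴/1.00 = 2657 W/m².
Flux falls as S = L/(4πd²), so d = √(L/(4πS)) = √(3.53×10²⁴/(4π·2657)).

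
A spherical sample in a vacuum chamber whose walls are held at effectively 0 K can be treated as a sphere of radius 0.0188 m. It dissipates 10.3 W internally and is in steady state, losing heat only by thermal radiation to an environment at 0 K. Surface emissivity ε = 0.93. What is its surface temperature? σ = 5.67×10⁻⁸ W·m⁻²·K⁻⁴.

Steady state: internal power = radiated power, P = εσA T⁴.
Radiating area A = 4πr² = 0.004441 m².
T⁴ = P/(εσA) = 10.3/(0.93·5.67×10⁻⁸·0.004441) = 4.398×10¹⁰ K⁴.
T = (4.398×10¹⁰)^(1/4).

T ≈ 458 K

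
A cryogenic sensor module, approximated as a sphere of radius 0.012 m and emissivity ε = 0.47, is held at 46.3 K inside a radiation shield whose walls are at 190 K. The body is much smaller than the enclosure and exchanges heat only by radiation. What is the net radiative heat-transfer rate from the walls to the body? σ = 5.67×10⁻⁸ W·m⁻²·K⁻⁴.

P_net ≈ 0.0626 W

For a small grey body in a large enclosure: P_net = εσA(T_body⁴ − T_wall⁴).
A = 4πr² = 0.001810 m²; T_body⁴ − T_wall⁴ = 4.595×10⁶ − 1.303×10⁹ = -1.299×10⁹ K⁴.
|P_net| = 0.47·5.67×10⁻⁸·0.001810·1.299×10⁹.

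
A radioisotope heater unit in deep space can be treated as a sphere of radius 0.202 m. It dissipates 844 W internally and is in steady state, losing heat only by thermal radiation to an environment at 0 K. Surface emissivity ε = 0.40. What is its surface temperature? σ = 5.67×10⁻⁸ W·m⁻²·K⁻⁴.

Steady state: internal power = radiated power, P = εσA T⁴.
Radiating area A = 4πr² = 0.5128 m².
T⁴ = P/(εσA) = 844/(0.40·5.67×10⁻⁸·0.5128) = 7.257×10¹⁰ K⁴.
T = (7.257×10¹⁰)^(1/4).

T ≈ 519 K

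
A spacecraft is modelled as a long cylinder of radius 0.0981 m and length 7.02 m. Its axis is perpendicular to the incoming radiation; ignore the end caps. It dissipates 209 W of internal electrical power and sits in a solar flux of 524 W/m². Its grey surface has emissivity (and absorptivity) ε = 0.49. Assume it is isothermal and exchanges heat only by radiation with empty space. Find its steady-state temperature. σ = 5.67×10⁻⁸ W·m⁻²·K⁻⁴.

At steady state, absorbed solar power + internal power = radiated power.
Absorbed: α·S·A_cross = 0.49·524·1.377 = 353.6 W (cross-section 2rL).
Total input = 353.6 + 209 = 562.6 W.
Radiated: εσ·A_surf·T⁴ with A_surf = 2πrL = 4.327 m².
T⁴ = 562.6/(0.49·5.67×10⁻⁸·4.327) = 4.680×10⁹ K⁴.

T ≈ 262 K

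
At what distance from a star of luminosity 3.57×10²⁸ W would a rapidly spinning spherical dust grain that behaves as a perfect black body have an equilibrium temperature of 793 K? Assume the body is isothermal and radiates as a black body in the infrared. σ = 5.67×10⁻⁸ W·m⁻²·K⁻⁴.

For an isothermal black-emitting sphere, (1−a)S·πr² = σ·4πr²·T⁴ ⇒ S = 4σT⁴/(1−a).
S = 4·5.67×10⁻⁸·(793)⁴/1.00 = 89690 W/m².
Flux falls as S = L/(4πd²), so d = √(L/(4πS)) = √(3.57×10²⁸/(4π·89690)).

d ≈ 1.78×10¹¹ m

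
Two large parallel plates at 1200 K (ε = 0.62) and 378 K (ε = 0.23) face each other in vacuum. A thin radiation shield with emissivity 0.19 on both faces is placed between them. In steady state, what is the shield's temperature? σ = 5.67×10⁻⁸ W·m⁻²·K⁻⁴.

T_s ≈ 1060 K

In steady state the net flux on the hot side equals that on the cold side.
σ(T₁⁴−T_s⁴)/D₁ = σ(T_s⁴−T₂⁴)/D₂, with D₁ = 1/ε₁+1/ε_s−1 = 5.876, D₂ = 1/ε_s+1/ε₂−1 = 8.611.
Solve for T_s⁴: T_s⁴ = (D₂·T₁⁴ + D₁·T₂⁴)/(D₁+D₂) = 1.241×10¹² K⁴.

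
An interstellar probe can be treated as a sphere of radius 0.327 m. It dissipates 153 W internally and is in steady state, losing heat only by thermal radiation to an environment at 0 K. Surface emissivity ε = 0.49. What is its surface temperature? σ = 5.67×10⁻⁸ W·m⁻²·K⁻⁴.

Steady state: internal power = radiated power, P = εσA T⁴.
Radiating area A = 4πr² = 1.344 m².
T⁴ = P/(εσA) = 153/(0.49·5.67×10⁻⁸·1.344) = 4.098×10⁹ K⁴.
T = (4.098×10⁹)^(1/4).

T ≈ 253 K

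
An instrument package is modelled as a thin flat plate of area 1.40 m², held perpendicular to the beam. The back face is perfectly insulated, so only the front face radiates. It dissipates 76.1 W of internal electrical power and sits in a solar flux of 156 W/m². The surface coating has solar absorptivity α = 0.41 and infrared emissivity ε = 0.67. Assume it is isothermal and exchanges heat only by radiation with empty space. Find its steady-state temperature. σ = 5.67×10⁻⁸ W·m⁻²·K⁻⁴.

At steady state, absorbed solar power + internal power = radiated power.
Absorbed: α·S·A_cross = 0.41·156·1.400 = 89.54 W (cross-section A).
Total input = 89.54 + 76.1 = 165.6 W.
Radiated: εσ·A_surf·T⁴ with A_surf = A = 1.400 m².
T⁴ = 165.6/(0.67·5.67×10⁻⁸·1.400) = 3.115×10⁹ K⁴.

T ≈ 236 K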